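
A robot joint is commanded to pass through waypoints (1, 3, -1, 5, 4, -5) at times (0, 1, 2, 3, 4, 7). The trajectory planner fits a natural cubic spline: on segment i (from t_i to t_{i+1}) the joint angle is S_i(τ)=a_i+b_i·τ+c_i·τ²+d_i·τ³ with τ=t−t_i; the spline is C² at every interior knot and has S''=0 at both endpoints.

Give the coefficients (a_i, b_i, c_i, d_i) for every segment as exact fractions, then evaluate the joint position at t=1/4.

Δ: Δ0=2, Δ1=-4, Δ2=6, Δ3=-1, Δ4=-3
row 1: diag=4, rhs=-36; c'=1/4, d'=-9
row 2: denom=4−1·1/4=15/4; d'=(60−1·-9)/(15/4)=92/5
row 3: denom=4−1·4/15=56/15; d'=(-42−1·92/5)/(56/15)=-453/28
row 4: denom=8−1·15/56=433/56; d'=(-12−1·-453/28)/(433/56)=234/433
back: M4=234/433
back: M3=-453/28−15/56·234/433=-7068/433
back: M2=92/5−4/15·-7068/433=9852/433
back: M1=-9−1/4·9852/433=-6360/433
M: M0=0, M1=-6360/433, M2=9852/433, M3=-7068/433, M4=234/433, M5=0
seg 0: a=1, c=M0/2=0, d=(M1−M0)/(6·1)=-1060/433, b=Δ0−h0·(2M0+M1)/6=1926/433
seg 1: a=3, c=M1/2=-3180/433, d=(M2−M1)/(6·1)=2702/433, b=Δ1−h1·(2M1+M2)/6=-1254/433
seg 2: a=-1, c=M2/2=4926/433, d=(M3−M2)/(6·1)=-2820/433, b=Δ2−h2·(2M2+M3)/6=492/433
seg 3: a=5, c=M3/2=-3534/433, d=(M4−M3)/(6·1)=1217/433, b=Δ3−h3·(2M3+M4)/6=1884/433
seg 4: a=4, c=M4/2=117/433, d=(M5−M4)/(6·3)=-13/433, b=Δ4−h4·(2M4+M5)/6=-1533/433
t_q=1/4 → seg 0, τ=1/4; S=1+1926/433·τ+0·τ²+-1060/433·τ³=14367/6928

  seg 0: a=1 b=1926/433 c=0 d=-1060/433
  seg 1: a=3 b=-1254/433 c=-3180/433 d=2702/433
  seg 2: a=-1 b=492/433 c=4926/433 d=-2820/433
  seg 3: a=5 b=1884/433 c=-3534/433 d=1217/433
  seg 4: a=4 b=-1533/433 c=117/433 d=-13/433
S(1/4) = 14367/6928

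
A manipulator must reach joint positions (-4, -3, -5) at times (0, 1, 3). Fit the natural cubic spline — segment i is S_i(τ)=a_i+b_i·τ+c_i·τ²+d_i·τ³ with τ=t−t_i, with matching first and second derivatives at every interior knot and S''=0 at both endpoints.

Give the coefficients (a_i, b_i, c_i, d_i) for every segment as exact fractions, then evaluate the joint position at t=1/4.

  seg 0: a=-4 b=4/3 c=0 d=-1/3
  seg 1: a=-3 b=1/3 c=-1 d=1/6
S(1/4) = -235/64

Δ: Δ0=1, Δ1=-1
row 1: diag=6, rhs=-12; c'=1/3, d'=-2
back: M1=-2
M: M0=0, M1=-2, M2=0
seg 0: a=-4, c=M0/2=0, d=(M1−M0)/(6·1)=-1/3, b=Δ0−h0·(2M0+M1)/6=4/3
seg 1: a=-3, c=M1/2=-1, d=(M2−M1)/(6·2)=1/6, b=Δ1−h1·(2M1+M2)/6=1/3
t_q=1/4 → seg 0, τ=1/4; S=-4+4/3·τ+0·τ²+-1/3·τ³=-235/64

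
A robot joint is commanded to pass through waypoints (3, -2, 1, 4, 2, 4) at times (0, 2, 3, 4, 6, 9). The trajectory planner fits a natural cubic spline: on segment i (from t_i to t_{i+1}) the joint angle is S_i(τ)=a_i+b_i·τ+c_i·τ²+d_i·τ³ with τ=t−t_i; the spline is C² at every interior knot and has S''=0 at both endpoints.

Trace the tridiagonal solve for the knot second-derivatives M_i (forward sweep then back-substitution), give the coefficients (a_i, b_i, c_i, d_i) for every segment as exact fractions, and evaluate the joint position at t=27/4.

  seg 0: a=3 b=-4003/921 c=0 d=3401/7368
  seg 1: a=-2 b=2197/1842 c=3401/1228 d=-3545/3684
  seg 2: a=1 b=14165/3684 c=-36/307 d=-2681/3684
  seg 3: a=4 b=2629/1842 c=-2825/1228 d=1001/1842
  seg 4: a=2 b=-2309/1842 c=1179/1228 d=-131/1228
S(27/4) = 122203/78592

Δ: Δ0=-5/2, Δ1=3, Δ2=3, Δ3=-1, Δ4=2/3
row 1: diag=6, rhs=33; c'=1/6, d'=11/2
row 2: denom=4−1·1/6=23/6; d'=(0−1·11/2)/(23/6)=-33/23
row 3: denom=6−1·6/23=132/23; d'=(-24−1·-33/23)/(132/23)=-173/44
row 4: denom=10−2·23/66=307/33; d'=(10−2·-173/44)/(307/33)=1179/614
back: M4=1179/614
back: M3=-173/44−23/66·1179/614=-2825/614
back: M2=-33/23−6/23·-2825/614=-72/307
back: M1=11/2−1/6·-72/307=3401/614
M: M0=0, M1=3401/614, M2=-72/307, M3=-2825/614, M4=1179/614, M5=0
seg 0: a=3, c=M0/2=0, d=(M1−M0)/(6·2)=3401/7368, b=Δ0−h0·(2M0+M1)/6=-4003/921
seg 1: a=-2, c=M1/2=3401/1228, d=(M2−M1)/(6·1)=-3545/3684, b=Δ1−h1·(2M1+M2)/6=2197/1842
seg 2: a=1, c=M2/2=-36/307, d=(M3−M2)/(6·1)=-2681/3684, b=Δ2−h2·(2M2+M3)/6=14165/3684
seg 3: a=4, c=M3/2=-2825/1228, d=(M4−M3)/(6·2)=1001/1842, b=Δ3−h3·(2M3+M4)/6=2629/1842
seg 4: a=2, c=M4/2=1179/1228, d=(M5−M4)/(6·3)=-131/1228, b=Δ4−h4·(2M4+M5)/6=-2309/1842
t_q=27/4 → seg 4, τ=3/4; S=2+-2309/1842·τ+1179/1228·τ²+-131/1228·τ³=122203/78592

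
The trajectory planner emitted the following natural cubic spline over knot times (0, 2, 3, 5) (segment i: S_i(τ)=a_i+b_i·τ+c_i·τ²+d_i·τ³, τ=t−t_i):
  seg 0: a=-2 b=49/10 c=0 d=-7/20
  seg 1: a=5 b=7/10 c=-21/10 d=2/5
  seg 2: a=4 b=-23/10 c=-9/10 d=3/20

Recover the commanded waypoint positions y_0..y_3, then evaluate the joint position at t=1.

y_0=-2 y_1=5 y_2=4 y_3=-3
S(1) = 51/20

y_0 = S_0(0) = a_0 = -2
y_1 = S_1(0) = a_1 = 5
y_2 = S_2(0) = a_2 = 4
y_3 = S_2(2) = -3
t_q=1 is in segment 0 (τ=1); S_0(τ)=51/20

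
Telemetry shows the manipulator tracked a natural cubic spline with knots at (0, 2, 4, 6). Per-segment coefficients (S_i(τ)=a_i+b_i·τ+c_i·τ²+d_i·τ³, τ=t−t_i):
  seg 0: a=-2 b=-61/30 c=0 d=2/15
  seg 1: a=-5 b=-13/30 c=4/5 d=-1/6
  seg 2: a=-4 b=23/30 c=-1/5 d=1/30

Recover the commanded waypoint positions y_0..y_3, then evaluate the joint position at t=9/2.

y_0=-2 y_1=-5 y_2=-4 y_3=-3
S(9/2) = -293/80

y_0 = S_0(0) = a_0 = -2
y_1 = S_1(0) = a_1 = -5
y_2 = S_2(0) = a_2 = -4
y_3 = S_2(2) = -3
t_q=9/2 is in segment 2 (τ=1/2); S_2(τ)=-293/80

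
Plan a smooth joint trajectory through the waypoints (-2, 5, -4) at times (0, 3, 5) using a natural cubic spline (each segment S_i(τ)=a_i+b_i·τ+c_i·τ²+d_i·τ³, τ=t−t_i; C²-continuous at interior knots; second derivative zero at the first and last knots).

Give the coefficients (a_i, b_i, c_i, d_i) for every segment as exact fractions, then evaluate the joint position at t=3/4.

Δ: Δ0=7/3, Δ1=-9/2
row 1: diag=10, rhs=-41; c'=1/5, d'=-41/10
back: M1=-41/10
M: M0=0, M1=-41/10, M2=0
seg 0: a=-2, c=M0/2=0, d=(M1−M0)/(6·3)=-41/180, b=Δ0−h0·(2M0+M1)/6=263/60
seg 1: a=5, c=M1/2=-41/20, d=(M2−M1)/(6·2)=41/120, b=Δ1−h1·(2M1+M2)/6=-53/30
t_q=3/4 → seg 0, τ=3/4; S=-2+263/60·τ+0·τ²+-41/180·τ³=305/256

  seg 0: a=-2 b=263/60 c=0 d=-41/180
  seg 1: a=5 b=-53/30 c=-41/20 d=41/120
S(3/4) = 305/256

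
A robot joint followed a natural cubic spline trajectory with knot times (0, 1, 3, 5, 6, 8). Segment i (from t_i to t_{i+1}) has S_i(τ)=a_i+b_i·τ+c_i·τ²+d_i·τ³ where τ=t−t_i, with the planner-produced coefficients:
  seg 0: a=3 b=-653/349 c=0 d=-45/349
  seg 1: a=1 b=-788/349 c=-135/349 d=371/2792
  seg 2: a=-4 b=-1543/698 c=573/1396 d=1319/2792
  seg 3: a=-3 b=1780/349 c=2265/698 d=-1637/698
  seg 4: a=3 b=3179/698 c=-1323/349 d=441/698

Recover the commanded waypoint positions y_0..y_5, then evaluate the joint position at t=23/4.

y_0=3 y_1=1 y_2=-4 y_3=-3 y_4=3 y_5=2
S(23/4) = 74205/44672

y_0 = S_0(0) = a_0 = 3
y_1 = S_1(0) = a_1 = 1
y_2 = S_2(0) = a_2 = -4
y_3 = S_3(0) = a_3 = -3
y_4 = S_4(0) = a_4 = 3
y_5 = S_4(2) = 2
t_q=23/4 is in segment 3 (τ=3/4); S_3(τ)=74205/44672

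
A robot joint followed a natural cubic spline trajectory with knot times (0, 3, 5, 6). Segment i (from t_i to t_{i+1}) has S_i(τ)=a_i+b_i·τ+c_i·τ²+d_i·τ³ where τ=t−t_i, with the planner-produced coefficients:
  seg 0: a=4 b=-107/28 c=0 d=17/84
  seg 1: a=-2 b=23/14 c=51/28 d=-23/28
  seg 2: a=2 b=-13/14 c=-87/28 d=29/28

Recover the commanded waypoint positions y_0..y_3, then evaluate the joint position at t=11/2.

y_0=4 y_1=-2 y_2=2 y_3=-1
S(11/2) = 199/224

y_0 = S_0(0) = a_0 = 4
y_1 = S_1(0) = a_1 = -2
y_2 = S_2(0) = a_2 = 2
y_3 = S_2(1) = -1
t_q=11/2 is in segment 2 (τ=1/2); S_2(τ)=199/224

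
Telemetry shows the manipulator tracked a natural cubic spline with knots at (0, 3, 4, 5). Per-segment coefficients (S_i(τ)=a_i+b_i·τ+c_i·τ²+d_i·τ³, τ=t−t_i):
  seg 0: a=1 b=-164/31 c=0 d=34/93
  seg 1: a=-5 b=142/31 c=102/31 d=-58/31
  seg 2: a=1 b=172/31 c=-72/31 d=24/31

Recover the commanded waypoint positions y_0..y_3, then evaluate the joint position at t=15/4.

y_0=1 y_1=-5 y_2=1 y_3=5
S(15/4) = -499/992

y_0 = S_0(0) = a_0 = 1
y_1 = S_1(0) = a_1 = -5
y_2 = S_2(0) = a_2 = 1
y_3 = S_2(1) = 5
t_q=15/4 is in segment 1 (τ=3/4); S_1(τ)=-499/992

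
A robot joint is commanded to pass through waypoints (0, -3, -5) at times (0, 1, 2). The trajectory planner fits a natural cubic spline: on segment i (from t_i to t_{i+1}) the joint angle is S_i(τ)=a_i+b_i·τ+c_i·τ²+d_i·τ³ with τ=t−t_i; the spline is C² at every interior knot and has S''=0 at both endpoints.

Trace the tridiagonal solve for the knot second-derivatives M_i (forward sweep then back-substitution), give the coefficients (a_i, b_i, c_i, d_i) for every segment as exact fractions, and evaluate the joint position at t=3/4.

Δ: Δ0=-3, Δ1=-2
row 1: diag=4, rhs=6; c'=1/4, d'=3/2
back: M1=3/2
M: M0=0, M1=3/2, M2=0
seg 0: a=0, c=M0/2=0, d=(M1−M0)/(6·1)=1/4, b=Δ0−h0·(2M0+M1)/6=-13/4
seg 1: a=-3, c=M1/2=3/4, d=(M2−M1)/(6·1)=-1/4, b=Δ1−h1·(2M1+M2)/6=-5/2
t_q=3/4 → seg 0, τ=3/4; S=0+-13/4·τ+0·τ²+1/4·τ³=-597/256

  seg 0: a=0 b=-13/4 c=0 d=1/4
  seg 1: a=-3 b=-5/2 c=3/4 d=-1/4
S(3/4) = -597/256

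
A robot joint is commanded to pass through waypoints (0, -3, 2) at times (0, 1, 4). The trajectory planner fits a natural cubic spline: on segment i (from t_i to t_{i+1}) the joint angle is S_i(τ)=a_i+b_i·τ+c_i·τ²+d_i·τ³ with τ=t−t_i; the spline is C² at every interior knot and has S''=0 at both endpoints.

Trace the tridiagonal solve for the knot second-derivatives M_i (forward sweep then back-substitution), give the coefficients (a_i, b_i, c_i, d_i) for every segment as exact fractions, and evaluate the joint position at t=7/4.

  seg 0: a=0 b=-43/12 c=0 d=7/12
  seg 1: a=-3 b=-11/6 c=7/4 d=-7/36
S(7/4) = -889/256

Δ: Δ0=-3, Δ1=5/3
row 1: diag=8, rhs=28; c'=3/8, d'=7/2
back: M1=7/2
M: M0=0, M1=7/2, M2=0
seg 0: a=0, c=M0/2=0, d=(M1−M0)/(6·1)=7/12, b=Δ0−h0·(2M0+M1)/6=-43/12
seg 1: a=-3, c=M1/2=7/4, d=(M2−M1)/(6·3)=-7/36, b=Δ1−h1·(2M1+M2)/6=-11/6
t_q=7/4 → seg 1, τ=3/4; S=-3+-11/6·τ+7/4·τ²+-7/36·τ³=-889/256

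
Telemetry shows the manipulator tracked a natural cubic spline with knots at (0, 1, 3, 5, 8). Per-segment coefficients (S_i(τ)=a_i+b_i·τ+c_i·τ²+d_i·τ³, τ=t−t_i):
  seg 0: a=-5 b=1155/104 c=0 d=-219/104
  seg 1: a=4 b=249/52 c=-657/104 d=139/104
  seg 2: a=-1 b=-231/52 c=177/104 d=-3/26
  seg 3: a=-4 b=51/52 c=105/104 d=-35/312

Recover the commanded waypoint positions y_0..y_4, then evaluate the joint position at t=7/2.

y_0 = S_0(0) = a_0 = -5
y_1 = S_1(0) = a_1 = 4
y_2 = S_2(0) = a_2 = -1
y_3 = S_3(0) = a_3 = -4
y_4 = S_3(3) = 5
t_q=7/2 is in segment 2 (τ=1/2); S_2(τ)=-1169/416

y_0=-5 y_1=4 y_2=-1 y_3=-4 y_4=5
S(7/2) = -1169/416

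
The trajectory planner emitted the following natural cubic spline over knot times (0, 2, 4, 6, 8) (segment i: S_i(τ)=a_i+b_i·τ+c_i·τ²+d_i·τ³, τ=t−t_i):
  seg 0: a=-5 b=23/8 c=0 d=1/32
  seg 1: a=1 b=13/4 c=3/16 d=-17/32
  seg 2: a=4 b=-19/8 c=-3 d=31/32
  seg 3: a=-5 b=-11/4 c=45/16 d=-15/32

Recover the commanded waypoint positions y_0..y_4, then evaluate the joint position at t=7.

y_0 = S_0(0) = a_0 = -5
y_1 = S_1(0) = a_1 = 1
y_2 = S_2(0) = a_2 = 4
y_3 = S_3(0) = a_3 = -5
y_4 = S_3(2) = -3
t_q=7 is in segment 3 (τ=1); S_3(τ)=-173/32

y_0=-5 y_1=1 y_2=4 y_3=-5 y_4=-3
S(7) = -173/32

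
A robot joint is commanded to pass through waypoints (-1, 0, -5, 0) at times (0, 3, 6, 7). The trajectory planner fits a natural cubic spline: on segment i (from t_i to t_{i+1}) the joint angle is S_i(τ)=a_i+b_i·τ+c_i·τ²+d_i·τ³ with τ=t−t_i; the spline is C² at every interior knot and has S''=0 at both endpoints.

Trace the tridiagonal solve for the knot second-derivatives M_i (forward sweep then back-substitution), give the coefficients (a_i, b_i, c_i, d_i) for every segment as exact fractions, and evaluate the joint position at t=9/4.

Δ: Δ0=1/3, Δ1=-5/3, Δ2=5
row 1: diag=12, rhs=-12; c'=1/4, d'=-1
row 2: denom=8−3·1/4=29/4; d'=(40−3·-1)/(29/4)=172/29
back: M2=172/29
back: M1=-1−1/4·172/29=-72/29
M: M0=0, M1=-72/29, M2=172/29, M3=0
seg 0: a=-1, c=M0/2=0, d=(M1−M0)/(6·3)=-4/29, b=Δ0−h0·(2M0+M1)/6=137/87
seg 1: a=0, c=M1/2=-36/29, d=(M2−M1)/(6·3)=122/261, b=Δ1−h1·(2M1+M2)/6=-187/87
seg 2: a=-5, c=M2/2=86/29, d=(M3−M2)/(6·1)=-86/87, b=Δ2−h2·(2M2+M3)/6=263/87
t_q=9/4 → seg 0, τ=9/4; S=-1+137/87·τ+0·τ²+-4/29·τ³=451/464

  seg 0: a=-1 b=137/87 c=0 d=-4/29
  seg 1: a=0 b=-187/87 c=-36/29 d=122/261
  seg 2: a=-5 b=263/87 c=86/29 d=-86/87
S(9/4) = 451/464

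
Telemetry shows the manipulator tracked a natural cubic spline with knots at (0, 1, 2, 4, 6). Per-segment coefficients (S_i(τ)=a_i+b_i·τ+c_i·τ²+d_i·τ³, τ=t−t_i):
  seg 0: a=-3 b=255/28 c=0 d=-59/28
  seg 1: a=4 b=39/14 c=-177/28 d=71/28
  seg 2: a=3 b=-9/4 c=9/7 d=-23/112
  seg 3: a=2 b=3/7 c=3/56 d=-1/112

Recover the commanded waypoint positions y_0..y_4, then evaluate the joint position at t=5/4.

y_0 = S_0(0) = a_0 = -3
y_1 = S_1(0) = a_1 = 4
y_2 = S_2(0) = a_2 = 3
y_3 = S_3(0) = a_3 = 2
y_4 = S_3(2) = 3
t_q=5/4 is in segment 1 (τ=1/4); S_1(τ)=7779/1792

y_0=-3 y_1=4 y_2=3 y_3=2 y_4=3
S(5/4) = 7779/1792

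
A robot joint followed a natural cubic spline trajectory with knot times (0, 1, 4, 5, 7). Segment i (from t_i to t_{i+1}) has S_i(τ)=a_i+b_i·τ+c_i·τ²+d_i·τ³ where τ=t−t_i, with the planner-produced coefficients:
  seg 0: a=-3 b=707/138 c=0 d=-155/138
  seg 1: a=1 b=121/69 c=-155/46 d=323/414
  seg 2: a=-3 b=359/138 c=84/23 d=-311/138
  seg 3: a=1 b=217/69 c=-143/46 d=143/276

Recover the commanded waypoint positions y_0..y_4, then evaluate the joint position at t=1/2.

y_0 = S_0(0) = a_0 = -3
y_1 = S_1(0) = a_1 = 1
y_2 = S_2(0) = a_2 = -3
y_3 = S_3(0) = a_3 = 1
y_4 = S_3(2) = -1
t_q=1/2 is in segment 0 (τ=1/2); S_0(τ)=-213/368

y_0=-3 y_1=1 y_2=-3 y_3=1 y_4=-1
S(1/2) = -213/368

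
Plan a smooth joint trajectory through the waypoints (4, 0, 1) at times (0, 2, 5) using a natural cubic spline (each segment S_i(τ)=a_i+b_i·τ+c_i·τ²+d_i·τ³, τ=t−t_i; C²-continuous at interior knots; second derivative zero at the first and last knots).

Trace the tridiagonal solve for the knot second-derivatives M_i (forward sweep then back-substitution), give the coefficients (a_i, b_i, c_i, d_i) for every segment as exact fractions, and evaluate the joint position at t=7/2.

  seg 0: a=4 b=-37/15 c=0 d=7/60
  seg 1: a=0 b=-16/15 c=7/10 d=-7/90
S(7/2) = -23/80

Δ: Δ0=-2, Δ1=1/3
row 1: diag=10, rhs=14; c'=3/10, d'=7/5
back: M1=7/5
M: M0=0, M1=7/5, M2=0
seg 0: a=4, c=M0/2=0, d=(M1−M0)/(6·2)=7/60, b=Δ0−h0·(2M0+M1)/6=-37/15
seg 1: a=0, c=M1/2=7/10, d=(M2−M1)/(6·3)=-7/90, b=Δ1−h1·(2M1+M2)/6=-16/15
t_q=7/2 → seg 1, τ=3/2; S=0+-16/15·τ+7/10·τ²+-7/90·τ³=-23/80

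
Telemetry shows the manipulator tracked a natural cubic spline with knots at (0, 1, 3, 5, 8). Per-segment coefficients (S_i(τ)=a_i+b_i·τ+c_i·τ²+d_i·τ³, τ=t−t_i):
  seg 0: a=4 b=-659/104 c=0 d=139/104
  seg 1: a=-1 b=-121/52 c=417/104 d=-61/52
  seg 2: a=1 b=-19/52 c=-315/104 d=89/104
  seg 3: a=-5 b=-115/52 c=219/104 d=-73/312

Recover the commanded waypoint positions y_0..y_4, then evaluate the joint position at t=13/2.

y_0=4 y_1=-1 y_2=1 y_3=-5 y_4=1
S(13/2) = -3635/832

y_0 = S_0(0) = a_0 = 4
y_1 = S_1(0) = a_1 = -1
y_2 = S_2(0) = a_2 = 1
y_3 = S_3(0) = a_3 = -5
y_4 = S_3(3) = 1
t_q=13/2 is in segment 3 (τ=3/2); S_3(τ)=-3635/832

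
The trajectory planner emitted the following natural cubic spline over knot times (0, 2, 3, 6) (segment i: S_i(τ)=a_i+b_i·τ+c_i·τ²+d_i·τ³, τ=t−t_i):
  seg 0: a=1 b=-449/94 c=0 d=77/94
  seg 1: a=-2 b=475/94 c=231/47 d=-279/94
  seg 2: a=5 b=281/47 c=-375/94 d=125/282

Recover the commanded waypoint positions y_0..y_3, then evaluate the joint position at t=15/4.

y_0=1 y_1=-2 y_2=5 y_3=-1
S(15/4) = 44681/6016

y_0 = S_0(0) = a_0 = 1
y_1 = S_1(0) = a_1 = -2
y_2 = S_2(0) = a_2 = 5
y_3 = S_2(3) = -1
t_q=15/4 is in segment 2 (τ=3/4); S_2(τ)=44681/6016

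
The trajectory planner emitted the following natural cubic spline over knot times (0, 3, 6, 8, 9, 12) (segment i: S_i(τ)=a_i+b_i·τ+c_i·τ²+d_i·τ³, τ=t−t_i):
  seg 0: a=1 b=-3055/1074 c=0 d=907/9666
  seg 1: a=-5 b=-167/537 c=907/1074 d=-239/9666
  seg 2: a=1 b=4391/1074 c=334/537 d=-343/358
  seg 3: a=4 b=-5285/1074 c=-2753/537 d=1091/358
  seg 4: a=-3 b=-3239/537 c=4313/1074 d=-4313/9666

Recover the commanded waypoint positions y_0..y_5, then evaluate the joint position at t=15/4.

y_0 = S_0(0) = a_0 = 1
y_1 = S_1(0) = a_1 = -5
y_2 = S_2(0) = a_2 = 1
y_3 = S_3(0) = a_3 = 4
y_4 = S_4(0) = a_4 = -3
y_5 = S_4(3) = 3
t_q=15/4 is in segment 1 (τ=3/4); S_1(τ)=-109259/22912

y_0=1 y_1=-5 y_2=1 y_3=4 y_4=-3 y_5=3
S(15/4) = -109259/22912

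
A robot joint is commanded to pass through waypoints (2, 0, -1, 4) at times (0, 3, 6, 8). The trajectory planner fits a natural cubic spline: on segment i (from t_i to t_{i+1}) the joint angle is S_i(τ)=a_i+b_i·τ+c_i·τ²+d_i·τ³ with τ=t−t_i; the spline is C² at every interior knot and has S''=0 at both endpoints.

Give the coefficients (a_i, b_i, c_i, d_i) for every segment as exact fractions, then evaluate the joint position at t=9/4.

Δ: Δ0=-2/3, Δ1=-1/3, Δ2=5/2
row 1: diag=12, rhs=2; c'=1/4, d'=1/6
row 2: denom=10−3·1/4=37/4; d'=(17−3·1/6)/(37/4)=66/37
back: M2=66/37
back: M1=1/6−1/4·66/37=-31/111
M: M0=0, M1=-31/111, M2=66/37, M3=0
seg 0: a=2, c=M0/2=0, d=(M1−M0)/(6·3)=-31/1998, b=Δ0−h0·(2M0+M1)/6=-39/74
seg 1: a=0, c=M1/2=-31/222, d=(M2−M1)/(6·3)=229/1998, b=Δ1−h1·(2M1+M2)/6=-35/37
seg 2: a=-1, c=M2/2=33/37, d=(M3−M2)/(6·2)=-11/74, b=Δ2−h2·(2M2+M3)/6=97/74
t_q=9/4 → seg 0, τ=9/4; S=2+-39/74·τ+0·τ²+-31/1998·τ³=3019/4736

  seg 0: a=2 b=-39/74 c=0 d=-31/1998
  seg 1: a=0 b=-35/37 c=-31/222 d=229/1998
  seg 2: a=-1 b=97/74 c=33/37 d=-11/74
S(9/4) = 3019/4736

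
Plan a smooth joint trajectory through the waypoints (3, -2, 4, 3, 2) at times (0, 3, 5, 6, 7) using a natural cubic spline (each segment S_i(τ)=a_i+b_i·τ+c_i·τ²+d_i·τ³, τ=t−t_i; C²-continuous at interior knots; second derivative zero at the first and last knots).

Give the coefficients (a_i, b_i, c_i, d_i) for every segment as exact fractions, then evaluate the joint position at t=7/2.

  seg 0: a=3 b=-1162/321 c=0 d=209/963
  seg 1: a=-2 b=719/321 c=209/107 d=-505/642
  seg 2: a=4 b=197/321 c=-296/107 d=370/321
  seg 3: a=3 b=-469/321 c=74/107 d=-74/321
S(7/2) = -839/1712

Δ: Δ0=-5/3, Δ1=3, Δ2=-1, Δ3=-1
row 1: diag=10, rhs=28; c'=1/5, d'=14/5
row 2: denom=6−2·1/5=28/5; d'=(-24−2·14/5)/(28/5)=-37/7
row 3: denom=4−1·5/28=107/28; d'=(0−1·-37/7)/(107/28)=148/107
back: M3=148/107
back: M2=-37/7−5/28·148/107=-592/107
back: M1=14/5−1/5·-592/107=418/107
M: M0=0, M1=418/107, M2=-592/107, M3=148/107, M4=0
seg 0: a=3, c=M0/2=0, d=(M1−M0)/(6·3)=209/963, b=Δ0−h0·(2M0+M1)/6=-1162/321
seg 1: a=-2, c=M1/2=209/107, d=(M2−M1)/(6·2)=-505/642, b=Δ1−h1·(2M1+M2)/6=719/321
seg 2: a=4, c=M2/2=-296/107, d=(M3−M2)/(6·1)=370/321, b=Δ2−h2·(2M2+M3)/6=197/321
seg 3: a=3, c=M3/2=74/107, d=(M4−M3)/(6·1)=-74/321, b=Δ3−h3·(2M3+M4)/6=-469/321
t_q=7/2 → seg 1, τ=1/2; S=-2+719/321·τ+209/107·τ²+-505/642·τ³=-839/1712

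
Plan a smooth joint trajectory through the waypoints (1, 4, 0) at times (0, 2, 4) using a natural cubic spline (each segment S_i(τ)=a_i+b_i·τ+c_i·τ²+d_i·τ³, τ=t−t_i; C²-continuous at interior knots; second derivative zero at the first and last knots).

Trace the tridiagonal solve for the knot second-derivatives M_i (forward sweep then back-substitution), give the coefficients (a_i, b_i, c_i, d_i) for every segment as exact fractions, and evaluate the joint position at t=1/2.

Δ: Δ0=3/2, Δ1=-2
row 1: diag=8, rhs=-21; c'=1/4, d'=-21/8
back: M1=-21/8
M: M0=0, M1=-21/8, M2=0
seg 0: a=1, c=M0/2=0, d=(M1−M0)/(6·2)=-7/32, b=Δ0−h0·(2M0+M1)/6=19/8
seg 1: a=4, c=M1/2=-21/16, d=(M2−M1)/(6·2)=7/32, b=Δ1−h1·(2M1+M2)/6=-1/4
t_q=1/2 → seg 0, τ=1/2; S=1+19/8·τ+0·τ²+-7/32·τ³=553/256

  seg 0: a=1 b=19/8 c=0 d=-7/32
  seg 1: a=4 b=-1/4 c=-21/16 d=7/32
S(1/2) = 553/256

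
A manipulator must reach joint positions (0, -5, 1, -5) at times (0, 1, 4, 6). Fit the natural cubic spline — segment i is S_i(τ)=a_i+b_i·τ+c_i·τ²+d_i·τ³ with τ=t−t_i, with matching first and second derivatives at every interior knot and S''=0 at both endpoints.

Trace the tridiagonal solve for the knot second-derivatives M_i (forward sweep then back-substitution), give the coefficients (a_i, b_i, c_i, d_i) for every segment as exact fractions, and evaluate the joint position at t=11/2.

Δ: Δ0=-5, Δ1=2, Δ2=-3
row 1: diag=8, rhs=42; c'=3/8, d'=21/4
row 2: denom=10−3·3/8=71/8; d'=(-30−3·21/4)/(71/8)=-366/71
back: M2=-366/71
back: M1=21/4−3/8·-366/71=510/71
M: M0=0, M1=510/71, M2=-366/71, M3=0
seg 0: a=0, c=M0/2=0, d=(M1−M0)/(6·1)=85/71, b=Δ0−h0·(2M0+M1)/6=-440/71
seg 1: a=-5, c=M1/2=255/71, d=(M2−M1)/(6·3)=-146/213, b=Δ1−h1·(2M1+M2)/6=-185/71
seg 2: a=1, c=M2/2=-183/71, d=(M3−M2)/(6·2)=61/142, b=Δ2−h2·(2M2+M3)/6=31/71
t_q=11/2 → seg 2, τ=3/2; S=1+31/71·τ+-183/71·τ²+61/142·τ³=-3061/1136

  seg 0: a=0 b=-440/71 c=0 d=85/71
  seg 1: a=-5 b=-185/71 c=255/71 d=-146/213
  seg 2: a=1 b=31/71 c=-183/71 d=61/142
S(11/2) = -3061/1136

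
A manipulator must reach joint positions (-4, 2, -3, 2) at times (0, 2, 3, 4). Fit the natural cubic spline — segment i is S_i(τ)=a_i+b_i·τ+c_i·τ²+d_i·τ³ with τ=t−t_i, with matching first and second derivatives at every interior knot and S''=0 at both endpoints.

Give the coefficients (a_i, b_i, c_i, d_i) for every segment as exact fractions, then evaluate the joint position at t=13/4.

Δ: Δ0=3, Δ1=-5, Δ2=5
row 1: diag=6, rhs=-48; c'=1/6, d'=-8
row 2: denom=4−1·1/6=23/6; d'=(60−1·-8)/(23/6)=408/23
back: M2=408/23
back: M1=-8−1/6·408/23=-252/23
M: M0=0, M1=-252/23, M2=408/23, M3=0
seg 0: a=-4, c=M0/2=0, d=(M1−M0)/(6·2)=-21/23, b=Δ0−h0·(2M0+M1)/6=153/23
seg 1: a=2, c=M1/2=-126/23, d=(M2−M1)/(6·1)=110/23, b=Δ1−h1·(2M1+M2)/6=-99/23
seg 2: a=-3, c=M2/2=204/23, d=(M3−M2)/(6·1)=-68/23, b=Δ2−h2·(2M2+M3)/6=-21/23
t_q=13/4 → seg 2, τ=1/4; S=-3+-21/23·τ+204/23·τ²+-68/23·τ³=-1001/368

  seg 0: a=-4 b=153/23 c=0 d=-21/23
  seg 1: a=2 b=-99/23 c=-126/23 d=110/23
  seg 2: a=-3 b=-21/23 c=204/23 d=-68/23
S(13/4) = -1001/368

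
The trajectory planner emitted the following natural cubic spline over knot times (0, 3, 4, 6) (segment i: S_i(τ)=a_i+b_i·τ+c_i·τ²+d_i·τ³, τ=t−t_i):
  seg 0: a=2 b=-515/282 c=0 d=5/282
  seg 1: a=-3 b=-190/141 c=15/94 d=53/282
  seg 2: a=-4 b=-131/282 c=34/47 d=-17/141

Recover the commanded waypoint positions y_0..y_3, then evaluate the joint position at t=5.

y_0=2 y_1=-3 y_2=-4 y_3=-3
S(5) = -363/94

y_0 = S_0(0) = a_0 = 2
y_1 = S_1(0) = a_1 = -3
y_2 = S_2(0) = a_2 = -4
y_3 = S_2(2) = -3
t_q=5 is in segment 2 (τ=1); S_2(τ)=-363/94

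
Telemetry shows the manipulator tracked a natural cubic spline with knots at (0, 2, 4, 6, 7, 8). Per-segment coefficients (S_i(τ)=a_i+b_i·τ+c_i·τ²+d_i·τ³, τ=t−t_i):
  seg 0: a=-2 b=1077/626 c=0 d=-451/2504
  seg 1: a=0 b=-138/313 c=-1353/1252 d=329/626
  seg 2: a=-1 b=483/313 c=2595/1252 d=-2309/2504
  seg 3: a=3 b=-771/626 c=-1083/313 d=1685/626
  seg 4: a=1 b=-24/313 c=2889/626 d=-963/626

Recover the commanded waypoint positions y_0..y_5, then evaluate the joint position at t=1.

y_0 = S_0(0) = a_0 = -2
y_1 = S_1(0) = a_1 = 0
y_2 = S_2(0) = a_2 = -1
y_3 = S_3(0) = a_3 = 3
y_4 = S_4(0) = a_4 = 1
y_5 = S_4(1) = 4
t_q=1 is in segment 0 (τ=1); S_0(τ)=-1151/2504

y_0=-2 y_1=0 y_2=-1 y_3=3 y_4=1 y_5=4
S(1) = -1151/2504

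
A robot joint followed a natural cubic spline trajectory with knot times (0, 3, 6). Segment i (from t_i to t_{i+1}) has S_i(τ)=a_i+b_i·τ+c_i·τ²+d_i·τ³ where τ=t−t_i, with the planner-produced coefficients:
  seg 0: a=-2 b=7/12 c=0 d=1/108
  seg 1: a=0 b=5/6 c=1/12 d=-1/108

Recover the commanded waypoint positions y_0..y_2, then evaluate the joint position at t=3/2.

y_0 = S_0(0) = a_0 = -2
y_1 = S_1(0) = a_1 = 0
y_2 = S_1(3) = 3
t_q=3/2 is in segment 0 (τ=3/2); S_0(τ)=-35/32

y_0=-2 y_1=0 y_2=3
S(3/2) = -35/32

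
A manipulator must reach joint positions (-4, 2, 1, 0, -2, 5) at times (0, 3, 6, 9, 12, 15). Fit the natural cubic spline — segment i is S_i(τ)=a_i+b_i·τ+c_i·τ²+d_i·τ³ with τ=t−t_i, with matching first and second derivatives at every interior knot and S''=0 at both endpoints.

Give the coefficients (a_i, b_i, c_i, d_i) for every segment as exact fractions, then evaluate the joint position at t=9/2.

  seg 0: a=-4 b=553/209 c=0 d=-15/209
  seg 1: a=2 b=148/209 c=-135/209 d=562/5643
  seg 2: a=1 b=-100/209 c=157/627 d=-20/297
  seg 3: a=0 b=-166/209 c=-223/627 d=749/5643
  seg 4: a=-2 b=137/209 c=526/627 d=-526/5643
S(9/2) = 813/418

Δ: Δ0=2, Δ1=-1/3, Δ2=-1/3, Δ3=-2/3, Δ4=7/3
row 1: diag=12, rhs=-14; c'=1/4, d'=-7/6
row 2: denom=12−3·1/4=45/4; d'=(0−3·-7/6)/(45/4)=14/45
row 3: denom=12−3·4/15=56/5; d'=(-2−3·14/45)/(56/5)=-11/42
row 4: denom=12−3·15/56=627/56; d'=(18−3·-11/42)/(627/56)=1052/627
back: M4=1052/627
back: M3=-11/42−15/56·1052/627=-446/627
back: M2=14/45−4/15·-446/627=314/627
back: M1=-7/6−1/4·314/627=-270/209
M: M0=0, M1=-270/209, M2=314/627, M3=-446/627, M4=1052/627, M5=0
seg 0: a=-4, c=M0/2=0, d=(M1−M0)/(6·3)=-15/209, b=Δ0−h0·(2M0+M1)/6=553/209
seg 1: a=2, c=M1/2=-135/209, d=(M2−M1)/(6·3)=562/5643, b=Δ1−h1·(2M1+M2)/6=148/209
seg 2: a=1, c=M2/2=157/627, d=(M3−M2)/(6·3)=-20/297, b=Δ2−h2·(2M2+M3)/6=-100/209
seg 3: a=0, c=M3/2=-223/627, d=(M4−M3)/(6·3)=749/5643, b=Δ3−h3·(2M3+M4)/6=-166/209
seg 4: a=-2, c=M4/2=526/627, d=(M5−M4)/(6·3)=-526/5643, b=Δ4−h4·(2M4+M5)/6=137/209
t_q=9/2 → seg 1, τ=3/2; S=2+148/209·τ+-135/209·τ²+562/5643·τ³=813/418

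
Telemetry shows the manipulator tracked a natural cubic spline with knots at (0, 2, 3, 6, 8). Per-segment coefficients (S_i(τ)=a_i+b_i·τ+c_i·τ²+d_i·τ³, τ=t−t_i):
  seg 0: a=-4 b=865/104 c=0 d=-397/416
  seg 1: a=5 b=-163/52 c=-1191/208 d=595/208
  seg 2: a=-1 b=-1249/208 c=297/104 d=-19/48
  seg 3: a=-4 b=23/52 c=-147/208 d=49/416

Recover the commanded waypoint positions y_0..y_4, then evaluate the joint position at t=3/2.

y_0=-4 y_1=5 y_2=-1 y_3=-4 y_4=-5
S(3/2) = 17489/3328

y_0 = S_0(0) = a_0 = -4
y_1 = S_1(0) = a_1 = 5
y_2 = S_2(0) = a_2 = -1
y_3 = S_3(0) = a_3 = -4
y_4 = S_3(2) = -5
t_q=3/2 is in segment 0 (τ=3/2); S_0(τ)=17489/3328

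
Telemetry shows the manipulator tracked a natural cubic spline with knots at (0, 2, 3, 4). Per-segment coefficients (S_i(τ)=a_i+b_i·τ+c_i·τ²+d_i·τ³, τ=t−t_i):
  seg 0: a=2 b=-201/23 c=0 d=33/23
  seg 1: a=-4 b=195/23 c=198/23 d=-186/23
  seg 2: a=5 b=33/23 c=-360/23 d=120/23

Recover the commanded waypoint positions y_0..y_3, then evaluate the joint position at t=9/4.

y_0 = S_0(0) = a_0 = 2
y_1 = S_1(0) = a_1 = -4
y_2 = S_2(0) = a_2 = 5
y_3 = S_2(1) = -4
t_q=9/4 is in segment 1 (τ=1/4); S_1(τ)=-47/32

y_0=2 y_1=-4 y_2=5 y_3=-4
S(9/4) = -47/32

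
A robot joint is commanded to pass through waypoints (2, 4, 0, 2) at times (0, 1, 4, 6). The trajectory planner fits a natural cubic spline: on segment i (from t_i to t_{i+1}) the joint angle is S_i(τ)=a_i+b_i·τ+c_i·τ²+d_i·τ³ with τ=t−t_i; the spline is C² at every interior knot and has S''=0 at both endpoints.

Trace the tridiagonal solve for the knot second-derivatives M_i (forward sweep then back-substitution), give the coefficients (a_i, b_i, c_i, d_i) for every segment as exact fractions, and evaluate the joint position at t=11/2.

  seg 0: a=2 b=547/213 c=0 d=-121/213
  seg 1: a=4 b=184/213 c=-121/71 d=23/71
  seg 2: a=0 b=-131/213 c=86/71 d=-43/213
S(11/2) = 637/568

Δ: Δ0=2, Δ1=-4/3, Δ2=1
row 1: diag=8, rhs=-20; c'=3/8, d'=-5/2
row 2: denom=10−3·3/8=71/8; d'=(14−3·-5/2)/(71/8)=172/71
back: M2=172/71
back: M1=-5/2−3/8·172/71=-242/71
M: M0=0, M1=-242/71, M2=172/71, M3=0
seg 0: a=2, c=M0/2=0, d=(M1−M0)/(6·1)=-121/213, b=Δ0−h0·(2M0+M1)/6=547/213
seg 1: a=4, c=M1/2=-121/71, d=(M2−M1)/(6·3)=23/71, b=Δ1−h1·(2M1+M2)/6=184/213
seg 2: a=0, c=M2/2=86/71, d=(M3−M2)/(6·2)=-43/213, b=Δ2−h2·(2M2+M3)/6=-131/213
t_q=11/2 → seg 2, τ=3/2; S=0+-131/213·τ+86/71·τ²+-43/213·τ³=637/568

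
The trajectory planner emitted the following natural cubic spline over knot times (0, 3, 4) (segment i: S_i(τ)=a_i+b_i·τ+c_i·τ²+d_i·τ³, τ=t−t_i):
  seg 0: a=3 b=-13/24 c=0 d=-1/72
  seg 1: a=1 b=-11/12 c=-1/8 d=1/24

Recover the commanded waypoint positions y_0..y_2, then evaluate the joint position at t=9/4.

y_0=3 y_1=1 y_2=0
S(9/4) = 831/512

y_0 = S_0(0) = a_0 = 3
y_1 = S_1(0) = a_1 = 1
y_2 = S_1(1) = 0
t_q=9/4 is in segment 0 (τ=9/4); S_0(τ)=831/512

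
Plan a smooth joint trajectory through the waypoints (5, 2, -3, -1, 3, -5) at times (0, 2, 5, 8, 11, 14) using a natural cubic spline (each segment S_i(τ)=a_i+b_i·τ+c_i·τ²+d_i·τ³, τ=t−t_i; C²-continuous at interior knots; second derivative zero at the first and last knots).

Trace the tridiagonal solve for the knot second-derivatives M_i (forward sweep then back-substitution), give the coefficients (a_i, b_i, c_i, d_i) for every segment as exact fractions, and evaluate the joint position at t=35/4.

  seg 0: a=5 b=-4183/3090 c=0 d=-113/3090
  seg 1: a=2 b=-5539/3090 c=-113/515 d=2423/27810
  seg 2: a=-3 b=-1169/1545 c=349/618 d=-31/1030
  seg 3: a=-1 b=5621/3090 c=454/1545 d=-845/5562
  seg 4: a=3 b=-803/1545 c=-3317/3090 d=3317/27810
S(35/4) = 30687/65920

Δ: Δ0=-3/2, Δ1=-5/3, Δ2=2/3, Δ3=4/3, Δ4=-8/3
row 1: diag=10, rhs=-1; c'=3/10, d'=-1/10
row 2: denom=12−3·3/10=111/10; d'=(14−3·-1/10)/(111/10)=143/111
row 3: denom=12−3·10/37=414/37; d'=(4−3·143/111)/(414/37)=5/414
row 4: denom=12−3·37/138=515/46; d'=(-24−3·5/414)/(515/46)=-3317/1545
back: M4=-3317/1545
back: M3=5/414−37/138·-3317/1545=908/1545
back: M2=143/111−10/37·908/1545=349/309
back: M1=-1/10−3/10·349/309=-226/515
M: M0=0, M1=-226/515, M2=349/309, M3=908/1545, M4=-3317/1545, M5=0
seg 0: a=5, c=M0/2=0, d=(M1−M0)/(6·2)=-113/3090, b=Δ0−h0·(2M0+M1)/6=-4183/3090
seg 1: a=2, c=M1/2=-113/515, d=(M2−M1)/(6·3)=2423/27810, b=Δ1−h1·(2M1+M2)/6=-5539/3090
seg 2: a=-3, c=M2/2=349/618, d=(M3−M2)/(6·3)=-31/1030, b=Δ2−h2·(2M2+M3)/6=-1169/1545
seg 3: a=-1, c=M3/2=454/1545, d=(M4−M3)/(6·3)=-845/5562, b=Δ3−h3·(2M3+M4)/6=5621/3090
seg 4: a=3, c=M4/2=-3317/3090, d=(M5−M4)/(6·3)=3317/27810, b=Δ4−h4·(2M4+M5)/6=-803/1545
t_q=35/4 → seg 3, τ=3/4; S=-1+5621/3090·τ+454/1545·τ²+-845/5562·τ³=30687/65920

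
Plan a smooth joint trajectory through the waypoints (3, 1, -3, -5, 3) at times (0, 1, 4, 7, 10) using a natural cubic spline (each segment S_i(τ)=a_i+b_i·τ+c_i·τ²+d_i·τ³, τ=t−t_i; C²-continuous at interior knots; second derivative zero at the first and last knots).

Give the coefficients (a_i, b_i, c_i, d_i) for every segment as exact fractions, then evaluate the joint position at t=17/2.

  seg 0: a=3 b=-170/81 c=0 d=8/81
  seg 1: a=1 b=-146/81 c=8/27 d=-34/729
  seg 2: a=-3 b=-104/81 c=-10/81 d=80/729
  seg 3: a=-5 b=76/81 c=70/81 d=-70/729
S(17/2) = -71/36

Δ: Δ0=-2, Δ1=-4/3, Δ2=-2/3, Δ3=8/3
row 1: diag=8, rhs=4; c'=3/8, d'=1/2
row 2: denom=12−3·3/8=87/8; d'=(4−3·1/2)/(87/8)=20/87
row 3: denom=12−3·8/29=324/29; d'=(20−3·20/87)/(324/29)=140/81
back: M3=140/81
back: M2=20/87−8/29·140/81=-20/81
back: M1=1/2−3/8·-20/81=16/27
M: M0=0, M1=16/27, M2=-20/81, M3=140/81, M4=0
seg 0: a=3, c=M0/2=0, d=(M1−M0)/(6·1)=8/81, b=Δ0−h0·(2M0+M1)/6=-170/81
seg 1: a=1, c=M1/2=8/27, d=(M2−M1)/(6·3)=-34/729, b=Δ1−h1·(2M1+M2)/6=-146/81
seg 2: a=-3, c=M2/2=-10/81, d=(M3−M2)/(6·3)=80/729, b=Δ2−h2·(2M2+M3)/6=-104/81
seg 3: a=-5, c=M3/2=70/81, d=(M4−M3)/(6·3)=-70/729, b=Δ3−h3·(2M3+M4)/6=76/81
t_q=17/2 → seg 3, τ=3/2; S=-5+76/81·τ+70/81·τ²+-70/729·τ³=-71/36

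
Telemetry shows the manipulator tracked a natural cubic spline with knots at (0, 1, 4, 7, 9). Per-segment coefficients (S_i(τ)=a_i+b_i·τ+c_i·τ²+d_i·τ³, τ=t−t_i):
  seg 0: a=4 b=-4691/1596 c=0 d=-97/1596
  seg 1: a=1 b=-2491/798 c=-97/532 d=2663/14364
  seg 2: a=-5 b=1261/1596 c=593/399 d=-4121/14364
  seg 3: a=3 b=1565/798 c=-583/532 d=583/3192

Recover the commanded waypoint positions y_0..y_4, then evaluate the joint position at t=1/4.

y_0 = S_0(0) = a_0 = 4
y_1 = S_1(0) = a_1 = 1
y_2 = S_2(0) = a_2 = -5
y_3 = S_3(0) = a_3 = 3
y_4 = S_3(2) = 4
t_q=1/4 is in segment 0 (τ=1/4); S_0(τ)=111141/34048

y_0=4 y_1=1 y_2=-5 y_3=3 y_4=4
S(1/4) = 111141/34048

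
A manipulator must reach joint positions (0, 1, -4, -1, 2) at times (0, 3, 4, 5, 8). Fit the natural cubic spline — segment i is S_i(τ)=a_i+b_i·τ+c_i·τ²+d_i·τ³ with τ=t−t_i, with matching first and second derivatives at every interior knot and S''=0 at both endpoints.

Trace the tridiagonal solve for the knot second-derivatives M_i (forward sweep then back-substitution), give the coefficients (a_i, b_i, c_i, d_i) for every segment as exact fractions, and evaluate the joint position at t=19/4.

Δ: Δ0=1/3, Δ1=-5, Δ2=3, Δ3=1
row 1: diag=8, rhs=-32; c'=1/8, d'=-4
row 2: denom=4−1·1/8=31/8; d'=(48−1·-4)/(31/8)=416/31
row 3: denom=8−1·8/31=240/31; d'=(-12−1·416/31)/(240/31)=-197/60
back: M3=-197/60
back: M2=416/31−8/31·-197/60=214/15
back: M1=-4−1/8·214/15=-347/60
M: M0=0, M1=-347/60, M2=214/15, M3=-197/60, M4=0
seg 0: a=0, c=M0/2=0, d=(M1−M0)/(6·3)=-347/1080, b=Δ0−h0·(2M0+M1)/6=129/40
seg 1: a=1, c=M1/2=-347/120, d=(M2−M1)/(6·1)=401/120, b=Δ1−h1·(2M1+M2)/6=-109/20
seg 2: a=-4, c=M2/2=107/15, d=(M3−M2)/(6·1)=-117/40, b=Δ2−h2·(2M2+M3)/6=-29/24
seg 3: a=-1, c=M3/2=-197/120, d=(M4−M3)/(6·3)=197/1080, b=Δ3−h3·(2M3+M4)/6=257/60
t_q=19/4 → seg 2, τ=3/4; S=-4+-29/24·τ+107/15·τ²+-117/40·τ³=-5447/2560

  seg 0: a=0 b=129/40 c=0 d=-347/1080
  seg 1: a=1 b=-109/20 c=-347/120 d=401/120
  seg 2: a=-4 b=-29/24 c=107/15 d=-117/40
  seg 3: a=-1 b=257/60 c=-197/120 d=197/1080
S(19/4) = -5447/2560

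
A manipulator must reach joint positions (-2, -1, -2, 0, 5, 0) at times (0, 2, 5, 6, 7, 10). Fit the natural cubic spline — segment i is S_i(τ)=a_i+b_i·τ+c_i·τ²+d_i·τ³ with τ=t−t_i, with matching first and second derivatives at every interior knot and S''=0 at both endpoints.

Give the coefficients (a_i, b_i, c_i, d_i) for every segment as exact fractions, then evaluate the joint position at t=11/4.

Δ: Δ0=1/2, Δ1=-1/3, Δ2=2, Δ3=5, Δ4=-5/3
row 1: diag=10, rhs=-5; c'=3/10, d'=-1/2
row 2: denom=8−3·3/10=71/10; d'=(14−3·-1/2)/(71/10)=155/71
row 3: denom=4−1·10/71=274/71; d'=(18−1·155/71)/(274/71)=1123/274
row 4: denom=8−1·71/274=2121/274; d'=(-40−1·1123/274)/(2121/274)=-12083/2121
back: M4=-12083/2121
back: M3=1123/274−71/274·-12083/2121=11824/2121
back: M2=155/71−10/71·11824/2121=2965/2121
back: M1=-1/2−3/10·2965/2121=-650/707
M: M0=0, M1=-650/707, M2=2965/2121, M3=11824/2121, M4=-12083/2121, M5=0
seg 0: a=-2, c=M0/2=0, d=(M1−M0)/(6·2)=-325/4242, b=Δ0−h0·(2M0+M1)/6=3421/4242
seg 1: a=-1, c=M1/2=-325/707, d=(M2−M1)/(6·3)=4915/38178, b=Δ1−h1·(2M1+M2)/6=-479/4242
seg 2: a=-2, c=M2/2=2965/4242, d=(M3−M2)/(6·1)=2953/4242, b=Δ2−h2·(2M2+M3)/6=1283/2121
seg 3: a=0, c=M3/2=5912/2121, d=(M4−M3)/(6·1)=-7969/4242, b=Δ3−h3·(2M3+M4)/6=5785/1414
seg 4: a=5, c=M4/2=-12083/4242, d=(M5−M4)/(6·3)=12083/38178, b=Δ4−h4·(2M4+M5)/6=8548/2121
t_q=11/4 → seg 1, τ=3/4; S=-1+-479/4242·τ+-325/707·τ²+4915/38178·τ³=-116645/90496

  seg 0: a=-2 b=3421/4242 c=0 d=-325/4242
  seg 1: a=-1 b=-479/4242 c=-325/707 d=4915/38178
  seg 2: a=-2 b=1283/2121 c=2965/4242 d=2953/4242
  seg 3: a=0 b=5785/1414 c=5912/2121 d=-7969/4242
  seg 4: a=5 b=8548/2121 c=-12083/4242 d=12083/38178
S(11/4) = -116645/90496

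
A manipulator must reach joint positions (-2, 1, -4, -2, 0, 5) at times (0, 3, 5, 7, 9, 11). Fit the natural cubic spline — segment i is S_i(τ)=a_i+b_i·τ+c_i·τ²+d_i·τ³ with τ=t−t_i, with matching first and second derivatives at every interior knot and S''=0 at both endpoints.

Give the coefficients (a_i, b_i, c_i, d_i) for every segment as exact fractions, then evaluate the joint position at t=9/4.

Δ: Δ0=1, Δ1=-5/2, Δ2=1, Δ3=1, Δ4=5/2
row 1: diag=10, rhs=-21; c'=1/5, d'=-21/10
row 2: denom=8−2·1/5=38/5; d'=(21−2·-21/10)/(38/5)=63/19
row 3: denom=8−2·5/19=142/19; d'=(0−2·63/19)/(142/19)=-63/71
row 4: denom=8−2·19/71=530/71; d'=(9−2·-63/71)/(530/71)=153/106
back: M4=153/106
back: M3=-63/71−19/71·153/106=-135/106
back: M2=63/19−5/19·-135/106=387/106
back: M1=-21/10−1/5·387/106=-150/53
M: M0=0, M1=-150/53, M2=387/106, M3=-135/106, M4=153/106, M5=0
seg 0: a=-2, c=M0/2=0, d=(M1−M0)/(6·3)=-25/159, b=Δ0−h0·(2M0+M1)/6=128/53
seg 1: a=1, c=M1/2=-75/53, d=(M2−M1)/(6·2)=229/424, b=Δ1−h1·(2M1+M2)/6=-97/53
seg 2: a=-4, c=M2/2=387/212, d=(M3−M2)/(6·2)=-87/212, b=Δ2−h2·(2M2+M3)/6=-107/106
seg 3: a=-2, c=M3/2=-135/212, d=(M4−M3)/(6·2)=12/53, b=Δ3−h3·(2M3+M4)/6=145/106
seg 4: a=0, c=M4/2=153/212, d=(M5−M4)/(6·2)=-51/424, b=Δ4−h4·(2M4+M5)/6=163/106
t_q=9/4 → seg 0, τ=9/4; S=-2+128/53·τ+0·τ²+-25/159·τ³=5573/3392

  seg 0: a=-2 b=128/53 c=0 d=-25/159
  seg 1: a=1 b=-97/53 c=-75/53 d=229/424
  seg 2: a=-4 b=-107/106 c=387/212 d=-87/212
  seg 3: a=-2 b=145/106 c=-135/212 d=12/53
  seg 4: a=0 b=163/106 c=153/212 d=-51/424
S(9/4) = 5573/3392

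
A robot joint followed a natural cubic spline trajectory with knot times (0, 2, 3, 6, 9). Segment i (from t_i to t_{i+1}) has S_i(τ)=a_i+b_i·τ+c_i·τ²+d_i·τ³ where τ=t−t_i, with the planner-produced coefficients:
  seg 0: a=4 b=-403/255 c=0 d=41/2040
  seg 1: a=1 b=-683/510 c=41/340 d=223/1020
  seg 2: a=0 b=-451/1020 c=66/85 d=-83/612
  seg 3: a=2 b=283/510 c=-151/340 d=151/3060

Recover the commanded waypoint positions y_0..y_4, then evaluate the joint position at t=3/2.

y_0 = S_0(0) = a_0 = 4
y_1 = S_1(0) = a_1 = 1
y_2 = S_2(0) = a_2 = 0
y_3 = S_3(0) = a_3 = 2
y_4 = S_3(3) = 1
t_q=3/2 is in segment 0 (τ=3/2); S_0(τ)=9233/5440

y_0=4 y_1=1 y_2=0 y_3=2 y_4=1
S(3/2) = 9233/5440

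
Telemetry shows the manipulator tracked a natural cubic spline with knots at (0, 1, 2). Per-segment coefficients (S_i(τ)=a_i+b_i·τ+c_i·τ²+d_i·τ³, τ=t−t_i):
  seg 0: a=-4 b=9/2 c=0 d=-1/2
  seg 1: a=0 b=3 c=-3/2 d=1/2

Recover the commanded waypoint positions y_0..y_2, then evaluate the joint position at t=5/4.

y_0=-4 y_1=0 y_2=2
S(5/4) = 85/128

y_0 = S_0(0) = a_0 = -4
y_1 = S_1(0) = a_1 = 0
y_2 = S_1(1) = 2
t_q=5/4 is in segment 1 (τ=1/4); S_1(τ)=85/128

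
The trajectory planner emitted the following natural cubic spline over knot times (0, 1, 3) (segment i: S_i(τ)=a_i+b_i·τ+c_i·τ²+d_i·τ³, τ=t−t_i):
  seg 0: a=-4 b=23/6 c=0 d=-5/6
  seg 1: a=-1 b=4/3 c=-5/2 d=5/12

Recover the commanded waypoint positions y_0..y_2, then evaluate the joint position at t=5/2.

y_0 = S_0(0) = a_0 = -4
y_1 = S_1(0) = a_1 = -1
y_2 = S_1(2) = -5
t_q=5/2 is in segment 1 (τ=3/2); S_1(τ)=-103/32

y_0=-4 y_1=-1 y_2=-5
S(5/2) = -103/32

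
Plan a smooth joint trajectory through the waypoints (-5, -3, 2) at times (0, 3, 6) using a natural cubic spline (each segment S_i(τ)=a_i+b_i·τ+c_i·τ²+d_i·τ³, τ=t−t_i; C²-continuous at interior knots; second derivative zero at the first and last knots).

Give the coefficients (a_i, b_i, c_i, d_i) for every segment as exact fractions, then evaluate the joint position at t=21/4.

Δ: Δ0=2/3, Δ1=5/3
row 1: diag=12, rhs=6; c'=1/4, d'=1/2
back: M1=1/2
M: M0=0, M1=1/2, M2=0
seg 0: a=-5, c=M0/2=0, d=(M1−M0)/(6·3)=1/36, b=Δ0−h0·(2M0+M1)/6=5/12
seg 1: a=-3, c=M1/2=1/4, d=(M2−M1)/(6·3)=-1/36, b=Δ1−h1·(2M1+M2)/6=7/6
t_q=21/4 → seg 1, τ=9/4; S=-3+7/6·τ+1/4·τ²+-1/36·τ³=147/256

  seg 0: a=-5 b=5/12 c=0 d=1/36
  seg 1: a=-3 b=7/6 c=1/4 d=-1/36
S(21/4) = 147/256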